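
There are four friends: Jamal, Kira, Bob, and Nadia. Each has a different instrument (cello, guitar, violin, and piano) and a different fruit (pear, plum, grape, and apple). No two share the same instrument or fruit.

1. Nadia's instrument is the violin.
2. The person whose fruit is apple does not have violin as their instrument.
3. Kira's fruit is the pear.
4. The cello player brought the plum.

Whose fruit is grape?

With clues 1–3, Kira is impossible for the one with fruit grape.
With clues 1–4, Bob and Jamal are impossible for the one with fruit grape.
That leaves Nadia.

Nadia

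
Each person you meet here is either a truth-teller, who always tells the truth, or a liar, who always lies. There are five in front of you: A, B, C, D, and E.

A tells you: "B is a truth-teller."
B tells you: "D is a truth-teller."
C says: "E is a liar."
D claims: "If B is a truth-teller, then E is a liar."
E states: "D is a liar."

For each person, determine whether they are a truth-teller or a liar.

A: truth-teller, B: truth-teller, C: truth-teller, D: truth-teller, E: liar

Consider A. Suppose A is a liar.
Then no assignment of the remaining roles makes every statement match its speaker's type — contradiction.
So A is a truth-teller.
Consider B. Suppose B is a liar.
Then A's statement comes out false, contradicting A being a truth-teller.
So B is a truth-teller.
Consider C. Suppose C is a liar.
Then no assignment of the remaining roles makes every statement match its speaker's type — contradiction.
So C is a truth-teller.
Consider D. Suppose D is a liar.
Then B's statement comes out false, contradicting B being a truth-teller.
So D is a truth-teller.
With that fixed, E's statement is false, so E is a liar.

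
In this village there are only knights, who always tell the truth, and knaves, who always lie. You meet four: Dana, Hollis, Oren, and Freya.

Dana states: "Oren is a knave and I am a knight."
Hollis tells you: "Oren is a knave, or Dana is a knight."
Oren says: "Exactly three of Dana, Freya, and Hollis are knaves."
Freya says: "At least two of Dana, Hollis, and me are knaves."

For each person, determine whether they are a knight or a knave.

Consider Dana. Suppose Dana is a knave.
Then no assignment of the remaining roles makes every statement match its speaker's type — contradiction.
So Dana is a knight.
With that fixed, Hollis's statement is true, so Hollis is a knight.
With that fixed, Oren's statement is false, so Oren is a knave.
With that fixed, Freya's statement is false, so Freya is a knave.

Dana: knight, Hollis: knight, Oren: knave, Freya: knave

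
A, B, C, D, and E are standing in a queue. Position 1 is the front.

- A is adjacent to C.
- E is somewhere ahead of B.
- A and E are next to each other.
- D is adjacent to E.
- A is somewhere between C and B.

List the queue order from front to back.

C, A, E, D, B

From clues 1–2: B is in {2,3,4,5}.
From clues 1–3: A is in {2,3}.
From clues 1–4: B → position 5.
From clues 1–5: C → position 1, A → position 2, E → position 3, D → position 4.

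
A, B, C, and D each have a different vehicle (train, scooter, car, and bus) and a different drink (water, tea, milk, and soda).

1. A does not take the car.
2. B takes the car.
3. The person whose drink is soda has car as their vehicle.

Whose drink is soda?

With clues 1–3, A, C, and D are impossible for the one with drink soda.
That leaves B.

B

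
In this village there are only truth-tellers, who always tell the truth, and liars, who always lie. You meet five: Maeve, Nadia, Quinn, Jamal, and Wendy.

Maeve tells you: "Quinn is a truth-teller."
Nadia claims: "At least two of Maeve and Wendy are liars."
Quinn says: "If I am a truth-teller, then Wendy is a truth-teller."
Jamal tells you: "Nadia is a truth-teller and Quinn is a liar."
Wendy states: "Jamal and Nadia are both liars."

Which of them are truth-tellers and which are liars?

Maeve: truth-teller, Nadia: liar, Quinn: truth-teller, Jamal: liar, Wendy: truth-teller

Consider Maeve. Suppose Maeve is a liar.
Then no assignment of the remaining roles makes every statement match its speaker's type — contradiction.
So Maeve is a truth-teller.
With that fixed, Nadia's statement is false, so Nadia is a liar.
With that fixed, Jamal's statement is false, so Jamal is a liar.
With that fixed, Wendy's statement is true, so Wendy is a truth-teller.
With that fixed, Quinn's statement is true, so Quinn is a truth-teller.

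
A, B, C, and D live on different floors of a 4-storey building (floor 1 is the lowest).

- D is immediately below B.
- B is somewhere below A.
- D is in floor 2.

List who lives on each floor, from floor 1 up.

From clue 1: B is in {2,3,4}.
From clues 1–2: A is in {3,4}.
From clues 1–3: C → floor 1, D → floor 2, B → floor 3, A → floor 4.

C, D, B, A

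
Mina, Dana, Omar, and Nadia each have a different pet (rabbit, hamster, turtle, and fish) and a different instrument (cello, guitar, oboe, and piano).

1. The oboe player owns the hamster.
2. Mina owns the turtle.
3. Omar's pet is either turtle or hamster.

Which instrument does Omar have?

oboe

With clues 1–3, cello, guitar, and piano are impossible for Omar's instrument.
That leaves oboe.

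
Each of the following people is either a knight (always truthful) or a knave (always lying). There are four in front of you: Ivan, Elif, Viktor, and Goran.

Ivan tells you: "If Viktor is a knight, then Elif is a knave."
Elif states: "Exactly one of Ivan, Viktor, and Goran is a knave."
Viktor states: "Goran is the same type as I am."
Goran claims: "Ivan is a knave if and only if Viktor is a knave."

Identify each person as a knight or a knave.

Ivan: knight, Elif: knave, Viktor: knight, Goran: knight

Consider Ivan. Suppose Ivan is a knave.
Then no assignment of the remaining roles makes every statement match its speaker's type — contradiction.
So Ivan is a knight.
Consider Elif. Suppose Elif is a knight.
Then no assignment of the remaining roles makes every statement match its speaker's type — contradiction.
So Elif is a knave.
Consider Viktor. Suppose Viktor is a knave.
Then no assignment of the remaining roles makes every statement match its speaker's type — contradiction.
So Viktor is a knight.
With that fixed, Goran's statement is true, so Goran is a knight.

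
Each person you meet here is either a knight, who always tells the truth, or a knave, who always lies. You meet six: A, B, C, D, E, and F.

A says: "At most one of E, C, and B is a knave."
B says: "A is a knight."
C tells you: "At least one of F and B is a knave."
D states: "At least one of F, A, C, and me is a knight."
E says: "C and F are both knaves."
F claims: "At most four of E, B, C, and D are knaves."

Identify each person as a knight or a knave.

Regardless of anyone's role, F's statement is true, so F is a knight.
With that fixed, D's statement is true, so D is a knight.
With that fixed, E's statement is false, so E is a knave.
Consider A. Suppose A is a knight.
Then no assignment of the remaining roles makes every statement match its speaker's type — contradiction.
So A is a knave.
With that fixed, B's statement is false, so B is a knave.
With that fixed, C's statement is true, so C is a knight.

A: knave, B: knave, C: knight, D: knight, E: knave, F: knight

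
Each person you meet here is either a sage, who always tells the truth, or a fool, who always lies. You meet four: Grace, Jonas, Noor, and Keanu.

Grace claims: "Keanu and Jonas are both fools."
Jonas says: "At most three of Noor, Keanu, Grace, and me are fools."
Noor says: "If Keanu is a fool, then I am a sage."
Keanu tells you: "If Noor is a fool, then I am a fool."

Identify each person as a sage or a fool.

Consider Grace. Suppose Grace is a sage.
Then no assignment of the remaining roles makes every statement match its speaker's type — contradiction.
So Grace is a fool.
Consider Jonas. Suppose Jonas is a fool.
Then no assignment of the remaining roles makes every statement match its speaker's type — contradiction.
So Jonas is a sage.
Consider Noor. Suppose Noor is a fool.
Then whichever role Keanu has, Keanu's statement has the wrong truth value — contradiction.
So Noor is a sage.
With that fixed, Keanu's statement is true, so Keanu is a sage.

Grace: fool, Jonas: sage, Noor: sage, Keanu: sage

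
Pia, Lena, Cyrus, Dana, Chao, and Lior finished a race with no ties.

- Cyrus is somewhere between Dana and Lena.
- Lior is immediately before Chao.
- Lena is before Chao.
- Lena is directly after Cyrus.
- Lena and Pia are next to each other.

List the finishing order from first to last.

Dana, Cyrus, Lena, Pia, Lior, Chao

From clue 1: Cyrus is in {2,3,4,5}.
From clues 1–3: Lena is in {1,2,3,4}.
From clues 1–4: Lena is in {3,4}.
From clues 1–5: Dana → place 1, Cyrus → place 2, Lena → place 3, Pia → place 4, Lior → place 5, Chao → place 6.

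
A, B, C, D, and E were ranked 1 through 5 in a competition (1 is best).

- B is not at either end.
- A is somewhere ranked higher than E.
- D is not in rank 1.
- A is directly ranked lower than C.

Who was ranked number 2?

With clues 1–4, B, C, D, and E are ruled out for rank 2.
So rank 2 is A.

A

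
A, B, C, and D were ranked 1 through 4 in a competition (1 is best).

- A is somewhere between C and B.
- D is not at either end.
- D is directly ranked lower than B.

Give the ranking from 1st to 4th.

From clue 1: A is in {2,3}.
From clues 1–3: B → rank 1, D → rank 2, A → rank 3, C → rank 4.

B, D, A, C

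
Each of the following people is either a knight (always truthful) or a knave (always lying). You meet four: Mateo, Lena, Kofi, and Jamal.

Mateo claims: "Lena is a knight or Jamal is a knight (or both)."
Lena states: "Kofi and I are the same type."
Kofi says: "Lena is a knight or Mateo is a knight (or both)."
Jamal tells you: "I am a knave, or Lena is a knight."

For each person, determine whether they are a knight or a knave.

Consider Mateo. Suppose Mateo is a knave.
Then no assignment of the remaining roles makes every statement match its speaker's type — contradiction.
So Mateo is a knight.
With that fixed, Kofi's statement is true, so Kofi is a knight.
Consider Lena. Suppose Lena is a knave.
Then whichever role Jamal has, Jamal's statement has the wrong truth value — contradiction.
So Lena is a knight.
With that fixed, Jamal's statement is true, so Jamal is a knight.

Mateo: knight, Lena: knight, Kofi: knight, Jamal: knight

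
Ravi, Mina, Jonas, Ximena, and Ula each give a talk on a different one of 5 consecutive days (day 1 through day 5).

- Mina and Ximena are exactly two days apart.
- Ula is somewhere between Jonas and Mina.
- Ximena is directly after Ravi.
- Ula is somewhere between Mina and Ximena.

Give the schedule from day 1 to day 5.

Jonas, Ravi, Ximena, Ula, Mina

From clues 1–2: Ula is in {2,3,4}.
From clues 1–3: Ravi is in {2,4}.
From clues 1–4: Jonas → day 1, Ravi → day 2, Ximena → day 3, Ula → day 4, Mina → day 5.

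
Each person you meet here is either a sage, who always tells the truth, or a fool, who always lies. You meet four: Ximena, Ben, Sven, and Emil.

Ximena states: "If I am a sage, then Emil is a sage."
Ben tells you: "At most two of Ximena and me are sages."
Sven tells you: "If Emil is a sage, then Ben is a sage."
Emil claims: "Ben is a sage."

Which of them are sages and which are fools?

Regardless of anyone's role, Ben's statement is true, so Ben is a sage.
With that fixed, Sven's statement is true, so Sven is a sage.
With that fixed, Emil's statement is true, so Emil is a sage.
With that fixed, Ximena's statement is true, so Ximena is a sage.

Ximena: sage, Ben: sage, Sven: sage, Emil: sage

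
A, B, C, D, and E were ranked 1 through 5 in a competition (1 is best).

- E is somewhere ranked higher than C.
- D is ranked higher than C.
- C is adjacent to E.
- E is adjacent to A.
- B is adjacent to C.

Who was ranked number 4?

With clues 1–3, D is ruled out for rank 4.
With clues 1–4, A and B are ruled out for rank 4.
With clues 1–5, E is ruled out for rank 4.
So rank 4 is C.

C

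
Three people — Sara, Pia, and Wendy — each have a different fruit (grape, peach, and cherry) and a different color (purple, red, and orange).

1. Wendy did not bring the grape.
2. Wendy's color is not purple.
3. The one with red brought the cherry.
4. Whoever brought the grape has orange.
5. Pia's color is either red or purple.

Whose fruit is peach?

Pia

With clues 1–4, Wendy is impossible for the one with fruit peach.
With clues 1–5, Sara is impossible for the one with fruit peach.
That leaves Pia.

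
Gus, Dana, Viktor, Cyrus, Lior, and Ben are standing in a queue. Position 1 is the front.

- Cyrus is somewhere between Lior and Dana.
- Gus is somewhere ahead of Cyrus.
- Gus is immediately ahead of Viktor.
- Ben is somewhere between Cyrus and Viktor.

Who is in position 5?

With clues 1–2, Gus is ruled out for position 5.
With clues 1–3, Viktor is ruled out for position 5.
With clues 1–4, Ben, Dana, and Lior are ruled out for position 5.
So position 5 is Cyrus.

Cyrus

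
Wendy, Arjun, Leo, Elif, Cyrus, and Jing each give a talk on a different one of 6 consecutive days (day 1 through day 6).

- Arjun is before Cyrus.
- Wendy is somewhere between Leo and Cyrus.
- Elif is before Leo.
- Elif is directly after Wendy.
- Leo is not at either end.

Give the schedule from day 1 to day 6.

From clue 1: Arjun is in {1,2,3,4,5}.
From clues 1–2: Wendy is in {2,3,4,5}.
From clues 1–3: Wendy is in {3,4,5}.
From clues 1–4: Wendy is in {3,4}.
From clues 1–5: Arjun → day 1, Cyrus → day 2, Wendy → day 3, Elif → day 4, Leo → day 5, Jing → day 6.

Arjun, Cyrus, Wendy, Elif, Leo, Jing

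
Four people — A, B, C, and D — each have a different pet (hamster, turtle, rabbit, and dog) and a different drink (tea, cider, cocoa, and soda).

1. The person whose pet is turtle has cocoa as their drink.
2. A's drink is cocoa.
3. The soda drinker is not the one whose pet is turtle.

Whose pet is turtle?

With clues 1–2, B, C, and D are impossible for the one with pet turtle.
That leaves A.

A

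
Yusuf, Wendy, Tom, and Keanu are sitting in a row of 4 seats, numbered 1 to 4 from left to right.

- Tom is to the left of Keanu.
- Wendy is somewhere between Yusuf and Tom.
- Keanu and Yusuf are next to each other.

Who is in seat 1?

Tom

With clue 1, Keanu is ruled out for seat 1.
With clues 1–2, Wendy is ruled out for seat 1.
With clues 1–3, Yusuf is ruled out for seat 1.
So seat 1 is Tom.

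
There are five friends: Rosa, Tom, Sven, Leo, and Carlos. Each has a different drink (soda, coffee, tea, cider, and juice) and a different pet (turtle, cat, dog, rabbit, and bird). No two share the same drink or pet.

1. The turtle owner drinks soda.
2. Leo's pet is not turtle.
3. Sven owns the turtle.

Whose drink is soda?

Sven

With clues 1–2, Leo is impossible for the one with drink soda.
With clues 1–3, Carlos, Rosa, and Tom are impossible for the one with drink soda.
That leaves Sven.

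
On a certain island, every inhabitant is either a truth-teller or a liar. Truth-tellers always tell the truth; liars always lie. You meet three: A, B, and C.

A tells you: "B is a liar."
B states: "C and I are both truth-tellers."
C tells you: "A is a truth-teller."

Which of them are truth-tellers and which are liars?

A: truth-teller, B: liar, C: truth-teller

Consider A. Suppose A is a liar.
Then no assignment of the remaining roles makes every statement match its speaker's type — contradiction.
So A is a truth-teller.
With that fixed, C's statement is true, so C is a truth-teller.
Consider B. Suppose B is a truth-teller.
Then A's statement comes out false, contradicting A being a truth-teller.
So B is a liar.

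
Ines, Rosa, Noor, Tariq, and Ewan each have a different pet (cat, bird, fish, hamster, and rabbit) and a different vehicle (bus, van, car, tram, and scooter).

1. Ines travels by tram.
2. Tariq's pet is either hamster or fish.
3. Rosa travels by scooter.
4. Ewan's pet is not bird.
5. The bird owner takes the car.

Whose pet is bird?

Noor

With clues 1–2, Tariq is impossible for the one with pet bird.
With clues 1–4, Ewan is impossible for the one with pet bird.
With clues 1–5, Ines and Rosa are impossible for the one with pet bird.
That leaves Noor.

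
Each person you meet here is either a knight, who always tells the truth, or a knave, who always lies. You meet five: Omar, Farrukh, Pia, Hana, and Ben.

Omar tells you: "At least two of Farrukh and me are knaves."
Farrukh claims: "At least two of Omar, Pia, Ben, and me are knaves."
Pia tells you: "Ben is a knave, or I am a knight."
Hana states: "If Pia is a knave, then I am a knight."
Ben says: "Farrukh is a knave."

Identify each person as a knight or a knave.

Consider Omar. Suppose Omar is a knight.
Then Omar's own statement would have to be true, but it can't be — contradiction.
So Omar is a knave.
Consider Farrukh. Suppose Farrukh is a knave.
Then Omar's statement comes out true, contradicting Omar being a knave.
So Farrukh is a knight.
With that fixed, Ben's statement is false, so Ben is a knave.
With that fixed, Pia's statement is true, so Pia is a knight.
With that fixed, Hana's statement is true, so Hana is a knight.

Omar: knave, Farrukh: knight, Pia: knight, Hana: knight, Ben: knave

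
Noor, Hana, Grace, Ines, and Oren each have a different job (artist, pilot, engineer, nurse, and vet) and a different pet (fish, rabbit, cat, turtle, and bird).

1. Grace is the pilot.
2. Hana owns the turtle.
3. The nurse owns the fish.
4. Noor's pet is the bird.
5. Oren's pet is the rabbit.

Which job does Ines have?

nurse

Clue 1 rules out pilot for Ines's job.
With clues 1–5, artist, engineer, and vet are impossible for Ines's job.
That leaves nurse.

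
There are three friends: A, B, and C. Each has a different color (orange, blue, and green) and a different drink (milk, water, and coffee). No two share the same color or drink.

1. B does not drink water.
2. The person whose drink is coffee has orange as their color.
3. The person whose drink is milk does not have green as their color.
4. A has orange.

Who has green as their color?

With clues 1–3, B is impossible for the one with color green.
With clues 1–4, A is impossible for the one with color green.
That leaves C.

C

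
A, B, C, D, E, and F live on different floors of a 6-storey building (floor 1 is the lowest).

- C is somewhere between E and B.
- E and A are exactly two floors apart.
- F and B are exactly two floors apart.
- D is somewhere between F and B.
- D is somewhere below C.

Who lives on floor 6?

With clue 1, C is ruled out for floor 6.
With clues 1–3, D is ruled out for floor 6.
With clues 1–4, A is ruled out for floor 6.
With clues 1–5, B and F are ruled out for floor 6.
So floor 6 is E.

E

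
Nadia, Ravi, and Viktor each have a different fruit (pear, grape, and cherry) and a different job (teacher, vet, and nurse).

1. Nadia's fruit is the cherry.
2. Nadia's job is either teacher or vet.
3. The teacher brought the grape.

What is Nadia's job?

With clues 1–2, nurse is impossible for Nadia's job.
With clues 1–3, teacher is impossible for Nadia's job.
That leaves vet.

vet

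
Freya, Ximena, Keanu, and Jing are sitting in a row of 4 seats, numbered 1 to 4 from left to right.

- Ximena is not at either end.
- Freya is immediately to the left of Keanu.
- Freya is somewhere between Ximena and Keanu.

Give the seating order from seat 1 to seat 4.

From clue 1: Ximena is in {2,3}.
From clues 1–2: Freya is in {1,3}.
From clues 1–3: Jing → seat 1, Ximena → seat 2, Freya → seat 3, Keanu → seat 4.

Jing, Ximena, Freya, Keanu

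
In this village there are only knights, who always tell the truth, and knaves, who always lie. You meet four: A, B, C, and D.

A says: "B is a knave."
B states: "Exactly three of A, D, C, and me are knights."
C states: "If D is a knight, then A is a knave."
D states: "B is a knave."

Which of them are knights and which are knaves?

Consider A. Suppose A is a knave.
Then no assignment of the remaining roles makes every statement match its speaker's type — contradiction.
So A is a knight.
Consider B. Suppose B is a knight.
Then A's statement comes out false, contradicting A being a knight.
So B is a knave.
With that fixed, D's statement is true, so D is a knight.
With that fixed, C's statement is false, so C is a knave.

A: knight, B: knave, C: knave, D: knight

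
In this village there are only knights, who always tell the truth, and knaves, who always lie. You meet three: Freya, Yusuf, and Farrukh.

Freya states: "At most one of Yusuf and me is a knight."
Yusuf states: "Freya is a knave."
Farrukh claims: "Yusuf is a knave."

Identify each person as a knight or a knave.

Freya: knight, Yusuf: knave, Farrukh: knight

Consider Freya. Suppose Freya is a knave.
Then Freya's own statement would have to be false, but it can't be — contradiction.
So Freya is a knight.
With that fixed, Yusuf's statement is false, so Yusuf is a knave.
With that fixed, Farrukh's statement is true, so Farrukh is a knight.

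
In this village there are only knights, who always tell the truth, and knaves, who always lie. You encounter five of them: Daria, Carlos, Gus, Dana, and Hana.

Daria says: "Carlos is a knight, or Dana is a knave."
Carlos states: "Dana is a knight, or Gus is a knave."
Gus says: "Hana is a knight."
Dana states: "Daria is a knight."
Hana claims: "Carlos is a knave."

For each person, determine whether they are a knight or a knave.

Consider Daria. Suppose Daria is a knave.
Then no assignment of the remaining roles makes every statement match its speaker's type — contradiction.
So Daria is a knight.
With that fixed, Dana's statement is true, so Dana is a knight.
With that fixed, Carlos's statement is true, so Carlos is a knight.
With that fixed, Hana's statement is false, so Hana is a knave.
With that fixed, Gus's statement is false, so Gus is a knave.

Daria: knight, Carlos: knight, Gus: knave, Dana: knight, Hana: knave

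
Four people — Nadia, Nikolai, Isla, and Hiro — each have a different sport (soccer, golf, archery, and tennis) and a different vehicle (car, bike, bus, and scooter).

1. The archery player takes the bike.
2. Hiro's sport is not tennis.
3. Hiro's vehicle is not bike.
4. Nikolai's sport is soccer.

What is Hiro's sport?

With clues 1–2, tennis is impossible for Hiro's sport.
With clues 1–3, archery is impossible for Hiro's sport.
With clues 1–4, soccer is impossible for Hiro's sport.
That leaves golf.

golf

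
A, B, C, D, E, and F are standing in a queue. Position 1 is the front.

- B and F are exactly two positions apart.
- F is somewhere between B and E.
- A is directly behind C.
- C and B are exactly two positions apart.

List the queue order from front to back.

C, A, B, D, F, E

From clues 1–2: F is in {2,3,4,5}.
From clues 1–3: A is in {2,3,5,6}.
From clues 1–4: C → position 1, A → position 2, B → position 3, D → position 4, F → position 5, E → position 6.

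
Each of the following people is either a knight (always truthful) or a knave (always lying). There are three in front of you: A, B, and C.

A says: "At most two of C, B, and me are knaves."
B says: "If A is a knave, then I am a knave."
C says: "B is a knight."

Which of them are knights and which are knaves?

Consider A. Suppose A is a knave.
Then whichever role B has, B's statement has the wrong truth value — contradiction.
So A is a knight.
With that fixed, B's statement is true, so B is a knight.
With that fixed, C's statement is true, so C is a knight.

A: knight, B: knight, C: knight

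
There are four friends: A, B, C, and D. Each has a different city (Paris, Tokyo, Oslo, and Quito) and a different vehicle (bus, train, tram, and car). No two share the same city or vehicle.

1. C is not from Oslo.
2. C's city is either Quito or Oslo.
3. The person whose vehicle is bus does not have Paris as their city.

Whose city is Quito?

C

With clues 1–2, A, B, and D are impossible for the one with city Quito.
That leaves C.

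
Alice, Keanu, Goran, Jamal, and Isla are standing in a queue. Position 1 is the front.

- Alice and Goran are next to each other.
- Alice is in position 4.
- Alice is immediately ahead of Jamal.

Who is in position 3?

With clues 1–2, Alice is ruled out for position 3.
With clues 1–3, Isla, Jamal, and Keanu are ruled out for position 3.
So position 3 is Goran.

Goran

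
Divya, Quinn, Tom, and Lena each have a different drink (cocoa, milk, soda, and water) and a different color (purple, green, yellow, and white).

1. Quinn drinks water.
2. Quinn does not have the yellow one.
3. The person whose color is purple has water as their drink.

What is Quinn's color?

purple

With clues 1–2, yellow is impossible for Quinn's color.
With clues 1–3, green and white are impossible for Quinn's color.
That leaves purple.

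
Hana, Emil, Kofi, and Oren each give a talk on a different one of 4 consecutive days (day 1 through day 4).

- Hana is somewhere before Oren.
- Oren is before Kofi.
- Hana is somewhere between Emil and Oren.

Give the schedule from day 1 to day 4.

From clue 1: Hana is in {1,2,3}.
From clues 1–2: Hana is in {1,2}.
From clues 1–3: Emil → day 1, Hana → day 2, Oren → day 3, Kofi → day 4.

Emil, Hana, Oren, Kofi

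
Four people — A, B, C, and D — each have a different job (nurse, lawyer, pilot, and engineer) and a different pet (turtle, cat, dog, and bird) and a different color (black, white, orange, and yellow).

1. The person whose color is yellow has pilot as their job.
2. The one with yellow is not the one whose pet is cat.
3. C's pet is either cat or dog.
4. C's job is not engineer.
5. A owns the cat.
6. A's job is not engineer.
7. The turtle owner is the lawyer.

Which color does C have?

yellow

With clues 1–7, black, orange, and white are impossible for C's color.
That leaves yellow.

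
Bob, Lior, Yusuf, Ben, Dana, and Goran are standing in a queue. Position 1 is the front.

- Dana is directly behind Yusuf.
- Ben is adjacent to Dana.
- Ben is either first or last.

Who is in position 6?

Ben

With clue 1, Yusuf is ruled out for position 6.
With clues 1–2, Dana is ruled out for position 6.
With clues 1–3, Bob, Goran, and Lior are ruled out for position 6.
So position 6 is Ben.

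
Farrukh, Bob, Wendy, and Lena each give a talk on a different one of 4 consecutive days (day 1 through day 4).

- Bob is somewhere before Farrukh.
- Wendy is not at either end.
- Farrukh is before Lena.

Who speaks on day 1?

With clue 1, Farrukh is ruled out for day 1.
With clues 1–2, Wendy is ruled out for day 1.
With clues 1–3, Lena is ruled out for day 1.
So day 1 is Bob.

Bob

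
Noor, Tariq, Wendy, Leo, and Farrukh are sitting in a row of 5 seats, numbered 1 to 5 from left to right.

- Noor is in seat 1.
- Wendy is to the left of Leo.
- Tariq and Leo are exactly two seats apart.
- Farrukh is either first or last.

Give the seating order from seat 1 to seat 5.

Noor, Tariq, Wendy, Leo, Farrukh

From clue 1: Noor → seat 1.
From clues 1–2: Wendy is in {2,3,4}.
From clues 1–3: Tariq is in {2,3,5}.
From clues 1–4: Tariq → seat 2, Wendy → seat 3, Leo → seat 4, Farrukh → seat 5.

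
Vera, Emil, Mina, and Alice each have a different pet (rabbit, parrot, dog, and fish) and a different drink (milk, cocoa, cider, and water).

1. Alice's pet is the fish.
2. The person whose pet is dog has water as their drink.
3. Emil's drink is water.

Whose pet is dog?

Emil

Clue 1 rules out Alice for the one with pet dog.
With clues 1–3, Mina and Vera are impossible for the one with pet dog.
That leaves Emil.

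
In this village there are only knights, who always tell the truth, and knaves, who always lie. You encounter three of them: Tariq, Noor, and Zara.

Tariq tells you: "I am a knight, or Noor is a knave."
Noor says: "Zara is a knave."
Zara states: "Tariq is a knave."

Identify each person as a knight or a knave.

Tariq: knight, Noor: knight, Zara: knave

Consider Tariq. Suppose Tariq is a knave.
Then no assignment of the remaining roles makes every statement match its speaker's type — contradiction.
So Tariq is a knight.
With that fixed, Zara's statement is false, so Zara is a knave.
With that fixed, Noor's statement is true, so Noor is a knight.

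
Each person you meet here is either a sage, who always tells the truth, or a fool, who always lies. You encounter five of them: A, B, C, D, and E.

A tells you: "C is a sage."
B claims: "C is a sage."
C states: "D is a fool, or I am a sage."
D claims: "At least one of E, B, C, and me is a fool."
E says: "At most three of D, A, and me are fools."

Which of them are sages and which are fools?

Regardless of anyone's role, E's statement is true, so E is a sage.
Consider A. Suppose A is a sage.
Then no assignment of the remaining roles makes every statement match its speaker's type — contradiction.
So A is a fool.
Consider B. Suppose B is a sage.
Then no assignment of the remaining roles makes every statement match its speaker's type — contradiction.
So B is a fool.
With that fixed, D's statement is true, so D is a sage.
Consider C. Suppose C is a sage.
Then A's statement comes out true, contradicting A being a fool.
So C is a fool.

A: fool, B: fool, C: fool, D: sage, E: sage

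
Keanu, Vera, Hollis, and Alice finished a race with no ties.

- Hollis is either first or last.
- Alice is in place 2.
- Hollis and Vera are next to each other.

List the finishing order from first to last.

From clue 1: Hollis is in {1,4}.
From clues 1–2: Alice → place 2.
From clues 1–3: Keanu → place 1, Vera → place 3, Hollis → place 4.

Keanu, Alice, Vera, Hollis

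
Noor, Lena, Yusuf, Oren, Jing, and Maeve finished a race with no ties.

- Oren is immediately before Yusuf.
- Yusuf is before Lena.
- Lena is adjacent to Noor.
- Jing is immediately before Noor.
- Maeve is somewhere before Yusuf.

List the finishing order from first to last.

From clue 1: Yusuf is in {2,3,4,5,6}.
From clues 1–2: Lena is in {3,4,5,6}.
From clues 1–3: Yusuf is in {2,3,4}.
From clues 1–4: Noor is in {4,5}.
From clues 1–5: Maeve → place 1, Oren → place 2, Yusuf → place 3, Jing → place 4, Noor → place 5, Lena → place 6.

Maeve, Oren, Yusuf, Jing, Noor, Lena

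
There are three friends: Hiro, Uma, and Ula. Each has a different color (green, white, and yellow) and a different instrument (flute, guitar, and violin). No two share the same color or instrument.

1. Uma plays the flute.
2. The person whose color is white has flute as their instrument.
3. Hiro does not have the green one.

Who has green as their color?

Ula

With clues 1–2, Uma is impossible for the one with color green.
With clues 1–3, Hiro is impossible for the one with color green.
That leaves Ula.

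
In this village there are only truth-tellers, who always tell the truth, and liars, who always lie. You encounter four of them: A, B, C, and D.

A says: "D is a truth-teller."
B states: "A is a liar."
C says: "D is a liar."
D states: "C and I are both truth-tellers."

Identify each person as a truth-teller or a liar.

A: liar, B: truth-teller, C: truth-teller, D: liar

Consider A. Suppose A is a truth-teller.
Then no assignment of the remaining roles makes every statement match its speaker's type — contradiction.
So A is a liar.
With that fixed, B's statement is true, so B is a truth-teller.
Consider C. Suppose C is a liar.
Then no assignment of the remaining roles makes every statement match its speaker's type — contradiction.
So C is a truth-teller.
Consider D. Suppose D is a truth-teller.
Then A's statement comes out true, contradicting A being a liar.
So D is a liar.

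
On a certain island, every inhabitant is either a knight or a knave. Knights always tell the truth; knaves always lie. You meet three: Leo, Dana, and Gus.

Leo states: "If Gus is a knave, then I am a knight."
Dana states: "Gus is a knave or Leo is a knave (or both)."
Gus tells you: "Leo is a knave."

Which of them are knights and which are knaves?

Consider Leo. Suppose Leo is a knave.
Then no assignment of the remaining roles makes every statement match its speaker's type — contradiction.
So Leo is a knight.
With that fixed, Gus's statement is false, so Gus is a knave.
With that fixed, Dana's statement is true, so Dana is a knight.

Leo: knight, Dana: knight, Gus: knave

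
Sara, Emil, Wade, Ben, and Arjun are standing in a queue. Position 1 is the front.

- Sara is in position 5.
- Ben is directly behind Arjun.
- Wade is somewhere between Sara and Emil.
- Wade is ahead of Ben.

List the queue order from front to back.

From clue 1: Sara → position 5.
From clues 1–2: Ben is in {2,3,4}.
From clues 1–3: Emil is in {1,3}.
From clues 1–4: Emil → position 1, Wade → position 2, Arjun → position 3, Ben → position 4.

Emil, Wade, Arjun, Ben, Sara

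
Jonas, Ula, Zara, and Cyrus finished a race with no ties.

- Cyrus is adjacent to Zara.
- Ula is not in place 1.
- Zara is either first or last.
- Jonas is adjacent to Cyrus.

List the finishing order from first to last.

Zara, Cyrus, Jonas, Ula

From clues 1–2: Jonas is in {1,3,4}.
From clues 1–3: Zara is in {1,4}.
From clues 1–4: Zara → place 1, Cyrus → place 2, Jonas → place 3, Ula → place 4.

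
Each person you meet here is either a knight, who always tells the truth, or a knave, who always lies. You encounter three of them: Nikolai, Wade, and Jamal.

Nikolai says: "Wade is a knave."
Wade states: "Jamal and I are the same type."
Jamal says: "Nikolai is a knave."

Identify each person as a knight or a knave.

Nikolai: knave, Wade: knight, Jamal: knight

Consider Nikolai. Suppose Nikolai is a knight.
Then no assignment of the remaining roles makes every statement match its speaker's type — contradiction.
So Nikolai is a knave.
With that fixed, Jamal's statement is true, so Jamal is a knight.
Consider Wade. Suppose Wade is a knave.
Then Nikolai's statement comes out true, contradicting Nikolai being a knave.
So Wade is a knight.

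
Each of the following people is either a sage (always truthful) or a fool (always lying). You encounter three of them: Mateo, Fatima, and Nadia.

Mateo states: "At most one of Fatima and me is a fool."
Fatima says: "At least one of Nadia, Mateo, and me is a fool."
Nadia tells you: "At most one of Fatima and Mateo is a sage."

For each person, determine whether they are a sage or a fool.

Mateo: sage, Fatima: sage, Nadia: fool

Consider Mateo. Suppose Mateo is a fool.
Then no assignment of the remaining roles makes every statement match its speaker's type — contradiction.
So Mateo is a sage.
Consider Fatima. Suppose Fatima is a fool.
Then Fatima's own statement would have to be false, but it can't be — contradiction.
So Fatima is a sage.
With that fixed, Nadia's statement is false, so Nadia is a fool.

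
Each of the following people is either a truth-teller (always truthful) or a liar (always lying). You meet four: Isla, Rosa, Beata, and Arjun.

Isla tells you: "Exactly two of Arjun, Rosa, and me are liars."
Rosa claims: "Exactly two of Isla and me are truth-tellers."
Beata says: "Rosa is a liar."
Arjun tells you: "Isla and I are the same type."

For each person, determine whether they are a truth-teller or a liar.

Isla: truth-teller, Rosa: liar, Beata: truth-teller, Arjun: liar

Consider Isla. Suppose Isla is a liar.
Then whichever role Arjun has, Arjun's statement has the wrong truth value — contradiction.
So Isla is a truth-teller.
Consider Rosa. Suppose Rosa is a truth-teller.
Then Isla's statement comes out false, contradicting Isla being a truth-teller.
So Rosa is a liar.
With that fixed, Beata's statement is true, so Beata is a truth-teller.
Consider Arjun. Suppose Arjun is a truth-teller.
Then Isla's statement comes out false, contradicting Isla being a truth-teller.
So Arjun is a liar.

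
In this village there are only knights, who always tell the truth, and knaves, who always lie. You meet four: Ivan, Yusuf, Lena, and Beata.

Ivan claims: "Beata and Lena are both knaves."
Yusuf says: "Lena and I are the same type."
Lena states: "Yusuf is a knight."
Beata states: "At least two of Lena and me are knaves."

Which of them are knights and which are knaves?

Consider Ivan. Suppose Ivan is a knight.
Then no assignment of the remaining roles makes every statement match its speaker's type — contradiction.
So Ivan is a knave.
Consider Yusuf. Suppose Yusuf is a knave.
Then no assignment of the remaining roles makes every statement match its speaker's type — contradiction.
So Yusuf is a knight.
With that fixed, Lena's statement is true, so Lena is a knight.
With that fixed, Beata's statement is false, so Beata is a knave.

Ivan: knave, Yusuf: knight, Lena: knight, Beata: knave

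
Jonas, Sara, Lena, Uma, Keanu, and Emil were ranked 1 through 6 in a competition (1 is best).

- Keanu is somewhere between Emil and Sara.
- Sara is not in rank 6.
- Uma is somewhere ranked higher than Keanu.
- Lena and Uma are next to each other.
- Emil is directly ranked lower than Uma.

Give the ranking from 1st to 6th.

Lena, Uma, Emil, Keanu, Sara, Jonas

From clue 1: Keanu is in {2,3,4,5}.
From clues 1–3: Keanu is in {3,4,5}.
From clues 1–4: Keanu is in {4,5}.
From clues 1–5: Lena → rank 1, Uma → rank 2, Emil → rank 3, Keanu → rank 4, Sara → rank 5, Jonas → rank 6.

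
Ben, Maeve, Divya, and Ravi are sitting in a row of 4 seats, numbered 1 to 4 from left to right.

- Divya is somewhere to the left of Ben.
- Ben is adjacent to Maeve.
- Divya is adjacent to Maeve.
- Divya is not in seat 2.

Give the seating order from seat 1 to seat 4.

Divya, Maeve, Ben, Ravi

From clue 1: Ben is in {2,3,4}.
From clues 1–2: Divya is in {1,2}.
From clues 1–3: Ben is in {3,4}.
From clues 1–4: Divya → seat 1, Maeve → seat 2, Ben → seat 3, Ravi → seat 4.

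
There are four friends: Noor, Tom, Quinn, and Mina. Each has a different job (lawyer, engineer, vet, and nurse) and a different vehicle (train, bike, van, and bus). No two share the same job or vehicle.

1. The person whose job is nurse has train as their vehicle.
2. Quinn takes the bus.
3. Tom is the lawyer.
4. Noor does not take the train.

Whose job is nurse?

With clues 1–2, Quinn is impossible for the one with job nurse.
With clues 1–3, Tom is impossible for the one with job nurse.
With clues 1–4, Noor is impossible for the one with job nurse.
That leaves Mina.

Mina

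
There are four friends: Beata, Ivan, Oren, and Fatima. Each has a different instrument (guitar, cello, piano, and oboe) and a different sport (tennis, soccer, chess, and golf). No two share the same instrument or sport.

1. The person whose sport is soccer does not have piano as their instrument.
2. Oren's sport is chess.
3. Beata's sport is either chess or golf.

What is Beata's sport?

golf

With clues 1–2, chess is impossible for Beata's sport.
With clues 1–3, soccer and tennis are impossible for Beata's sport.
That leaves golf.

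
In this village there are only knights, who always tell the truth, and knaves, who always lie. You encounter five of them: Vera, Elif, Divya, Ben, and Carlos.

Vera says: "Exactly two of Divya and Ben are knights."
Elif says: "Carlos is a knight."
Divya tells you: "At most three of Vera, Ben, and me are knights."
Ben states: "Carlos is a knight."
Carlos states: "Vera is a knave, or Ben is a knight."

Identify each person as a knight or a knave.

Vera: knight, Elif: knight, Divya: knight, Ben: knight, Carlos: knight

Regardless of anyone's role, Divya's statement is true, so Divya is a knight.
Consider Vera. Suppose Vera is a knave.
Then no assignment of the remaining roles makes every statement match its speaker's type — contradiction.
So Vera is a knight.
Consider Elif. Suppose Elif is a knave.
Then no assignment of the remaining roles makes every statement match its speaker's type — contradiction.
So Elif is a knight.
Consider Ben. Suppose Ben is a knave.
Then Vera's statement comes out false, contradicting Vera being a knight.
So Ben is a knight.
With that fixed, Carlos's statement is true, so Carlos is a knight.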